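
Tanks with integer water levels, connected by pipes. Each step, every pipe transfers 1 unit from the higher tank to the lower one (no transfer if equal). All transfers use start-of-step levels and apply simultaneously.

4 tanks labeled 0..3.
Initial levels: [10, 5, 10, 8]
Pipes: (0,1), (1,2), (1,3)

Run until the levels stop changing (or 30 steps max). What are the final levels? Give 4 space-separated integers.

Step 1: flows [0->1,2->1,3->1] -> levels [9 8 9 7]
Step 2: flows [0->1,2->1,1->3] -> levels [8 9 8 8]
Step 3: flows [1->0,1->2,1->3] -> levels [9 6 9 9]
Step 4: flows [0->1,2->1,3->1] -> levels [8 9 8 8]
  -> period-2 cycle: step 4 state = step 2 state; never stabilizes
  -> state at step 30: (30-2) mod 2 = 0, same as step 2 -> [8 9 8 8]

Answer: 8 9 8 8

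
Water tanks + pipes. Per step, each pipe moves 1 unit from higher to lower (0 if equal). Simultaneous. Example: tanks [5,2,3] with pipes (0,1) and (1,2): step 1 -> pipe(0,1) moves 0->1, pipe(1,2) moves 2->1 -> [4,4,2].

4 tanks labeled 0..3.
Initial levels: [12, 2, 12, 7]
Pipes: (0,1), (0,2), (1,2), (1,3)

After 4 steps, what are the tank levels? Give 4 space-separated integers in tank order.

Step 1: flows [0->1,0=2,2->1,3->1] -> levels [11 5 11 6]
Step 2: flows [0->1,0=2,2->1,3->1] -> levels [10 8 10 5]
Step 3: flows [0->1,0=2,2->1,1->3] -> levels [9 9 9 6]
Step 4: flows [0=1,0=2,1=2,1->3] -> levels [9 8 9 7]

Answer: 9 8 9 7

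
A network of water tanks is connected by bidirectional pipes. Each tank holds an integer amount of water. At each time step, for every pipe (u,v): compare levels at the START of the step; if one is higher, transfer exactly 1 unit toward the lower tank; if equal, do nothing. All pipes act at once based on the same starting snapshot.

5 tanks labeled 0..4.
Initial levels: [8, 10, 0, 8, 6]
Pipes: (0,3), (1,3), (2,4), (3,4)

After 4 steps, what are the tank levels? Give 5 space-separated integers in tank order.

Step 1: flows [0=3,1->3,4->2,3->4] -> levels [8 9 1 8 6]
Step 2: flows [0=3,1->3,4->2,3->4] -> levels [8 8 2 8 6]
Step 3: flows [0=3,1=3,4->2,3->4] -> levels [8 8 3 7 6]
Step 4: flows [0->3,1->3,4->2,3->4] -> levels [7 7 4 8 6]

Answer: 7 7 4 8 6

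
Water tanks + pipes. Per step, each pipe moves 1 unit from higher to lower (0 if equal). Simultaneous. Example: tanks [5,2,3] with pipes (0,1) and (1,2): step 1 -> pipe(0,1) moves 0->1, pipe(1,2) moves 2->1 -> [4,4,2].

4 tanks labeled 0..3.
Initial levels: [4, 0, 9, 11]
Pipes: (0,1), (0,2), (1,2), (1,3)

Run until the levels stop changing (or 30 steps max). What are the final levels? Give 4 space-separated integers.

Answer: 5 8 5 6

Derivation:
Step 1: flows [0->1,2->0,2->1,3->1] -> levels [4 3 7 10]
Step 2: flows [0->1,2->0,2->1,3->1] -> levels [4 6 5 9]
Step 3: flows [1->0,2->0,1->2,3->1] -> levels [6 5 5 8]
Step 4: flows [0->1,0->2,1=2,3->1] -> levels [4 7 6 7]
Step 5: flows [1->0,2->0,1->2,1=3] -> levels [6 5 6 7]
Step 6: flows [0->1,0=2,2->1,3->1] -> levels [5 8 5 6]
Step 7: flows [1->0,0=2,1->2,1->3] -> levels [6 5 6 7]
  -> period-2 cycle: step 7 state = step 5 state; never stabilizes
  -> state at step 30: (30-5) mod 2 = 1, same as step 6 -> [5 8 5 6]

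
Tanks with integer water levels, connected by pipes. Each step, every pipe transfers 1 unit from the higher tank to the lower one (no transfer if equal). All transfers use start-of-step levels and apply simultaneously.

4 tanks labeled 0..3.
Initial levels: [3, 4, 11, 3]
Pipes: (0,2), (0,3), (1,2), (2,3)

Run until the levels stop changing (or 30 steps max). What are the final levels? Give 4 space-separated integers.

Answer: 6 6 3 6

Derivation:
Step 1: flows [2->0,0=3,2->1,2->3] -> levels [4 5 8 4]
Step 2: flows [2->0,0=3,2->1,2->3] -> levels [5 6 5 5]
Step 3: flows [0=2,0=3,1->2,2=3] -> levels [5 5 6 5]
Step 4: flows [2->0,0=3,2->1,2->3] -> levels [6 6 3 6]
Step 5: flows [0->2,0=3,1->2,3->2] -> levels [5 5 6 5]
  -> period-2 cycle: step 5 state = step 3 state; never stabilizes
  -> state at step 30: (30-3) mod 2 = 1, same as step 4 -> [6 6 3 6]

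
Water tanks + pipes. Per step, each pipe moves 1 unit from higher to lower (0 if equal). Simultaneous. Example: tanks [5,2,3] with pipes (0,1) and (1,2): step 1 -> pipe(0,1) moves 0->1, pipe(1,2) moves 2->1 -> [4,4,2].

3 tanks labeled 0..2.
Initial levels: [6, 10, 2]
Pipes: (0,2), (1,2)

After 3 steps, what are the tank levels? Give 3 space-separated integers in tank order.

Answer: 5 7 6

Derivation:
Step 1: flows [0->2,1->2] -> levels [5 9 4]
Step 2: flows [0->2,1->2] -> levels [4 8 6]
Step 3: flows [2->0,1->2] -> levels [5 7 6]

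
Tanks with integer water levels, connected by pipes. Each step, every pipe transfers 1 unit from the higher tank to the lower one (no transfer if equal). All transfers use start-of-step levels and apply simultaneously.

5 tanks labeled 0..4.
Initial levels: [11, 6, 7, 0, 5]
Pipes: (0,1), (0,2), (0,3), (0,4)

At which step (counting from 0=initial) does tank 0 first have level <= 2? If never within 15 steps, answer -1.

Answer: -1

Derivation:
Step 1: flows [0->1,0->2,0->3,0->4] -> levels [7 7 8 1 6]
Step 2: flows [0=1,2->0,0->3,0->4] -> levels [6 7 7 2 7]
Step 3: flows [1->0,2->0,0->3,4->0] -> levels [8 6 6 3 6]
Step 4: flows [0->1,0->2,0->3,0->4] -> levels [4 7 7 4 7]
Step 5: flows [1->0,2->0,0=3,4->0] -> levels [7 6 6 4 6]
Step 6: flows [0->1,0->2,0->3,0->4] -> levels [3 7 7 5 7]
Step 7: flows [1->0,2->0,3->0,4->0] -> levels [7 6 6 4 6]
  -> period-2 cycle (repeats step 5); tank 0 never drops to <=2
Tank 0 never reaches <=2 within 15 steps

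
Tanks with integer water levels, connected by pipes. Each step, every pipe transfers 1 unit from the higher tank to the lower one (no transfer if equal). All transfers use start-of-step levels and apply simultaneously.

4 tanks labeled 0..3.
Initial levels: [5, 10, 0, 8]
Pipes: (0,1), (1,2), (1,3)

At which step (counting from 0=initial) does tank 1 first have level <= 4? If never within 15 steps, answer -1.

Answer: -1

Derivation:
Step 1: flows [1->0,1->2,1->3] -> levels [6 7 1 9]
Step 2: flows [1->0,1->2,3->1] -> levels [7 6 2 8]
Step 3: flows [0->1,1->2,3->1] -> levels [6 7 3 7]
Step 4: flows [1->0,1->2,1=3] -> levels [7 5 4 7]
Step 5: flows [0->1,1->2,3->1] -> levels [6 6 5 6]
Step 6: flows [0=1,1->2,1=3] -> levels [6 5 6 6]
Step 7: flows [0->1,2->1,3->1] -> levels [5 8 5 5]
Step 8: flows [1->0,1->2,1->3] -> levels [6 5 6 6]
  -> period-2 cycle (repeats step 6); tank 1 never drops to <=4
Tank 1 never reaches <=4 within 15 steps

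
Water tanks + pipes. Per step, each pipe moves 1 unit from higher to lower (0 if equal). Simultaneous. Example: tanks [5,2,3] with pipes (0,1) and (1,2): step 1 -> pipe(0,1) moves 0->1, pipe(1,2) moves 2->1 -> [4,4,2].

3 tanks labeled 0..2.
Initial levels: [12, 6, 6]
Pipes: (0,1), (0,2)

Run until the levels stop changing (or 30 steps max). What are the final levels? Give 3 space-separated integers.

Step 1: flows [0->1,0->2] -> levels [10 7 7]
Step 2: flows [0->1,0->2] -> levels [8 8 8]
Step 3: flows [0=1,0=2] -> levels [8 8 8]
  -> stable (no change)

Answer: 8 8 8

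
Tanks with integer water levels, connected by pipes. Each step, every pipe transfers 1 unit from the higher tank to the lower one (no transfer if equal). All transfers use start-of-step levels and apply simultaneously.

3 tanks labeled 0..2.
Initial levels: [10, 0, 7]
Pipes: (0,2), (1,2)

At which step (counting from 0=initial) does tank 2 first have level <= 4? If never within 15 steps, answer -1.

Answer: -1

Derivation:
Step 1: flows [0->2,2->1] -> levels [9 1 7]
Step 2: flows [0->2,2->1] -> levels [8 2 7]
Step 3: flows [0->2,2->1] -> levels [7 3 7]
Step 4: flows [0=2,2->1] -> levels [7 4 6]
Step 5: flows [0->2,2->1] -> levels [6 5 6]
Step 6: flows [0=2,2->1] -> levels [6 6 5]
Step 7: flows [0->2,1->2] -> levels [5 5 7]
Step 8: flows [2->0,2->1] -> levels [6 6 5]
  -> period-2 cycle (repeats step 6); tank 2 never drops to <=4
Tank 2 never reaches <=4 within 15 steps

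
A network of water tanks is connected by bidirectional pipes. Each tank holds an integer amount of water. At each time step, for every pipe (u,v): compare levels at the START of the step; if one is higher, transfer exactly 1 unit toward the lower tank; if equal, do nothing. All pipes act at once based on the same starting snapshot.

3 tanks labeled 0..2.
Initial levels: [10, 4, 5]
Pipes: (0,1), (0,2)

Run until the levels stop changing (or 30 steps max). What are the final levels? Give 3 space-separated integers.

Step 1: flows [0->1,0->2] -> levels [8 5 6]
Step 2: flows [0->1,0->2] -> levels [6 6 7]
Step 3: flows [0=1,2->0] -> levels [7 6 6]
Step 4: flows [0->1,0->2] -> levels [5 7 7]
Step 5: flows [1->0,2->0] -> levels [7 6 6]
  -> period-2 cycle: step 5 state = step 3 state; never stabilizes
  -> state at step 30: (30-3) mod 2 = 1, same as step 4 -> [5 7 7]

Answer: 5 7 7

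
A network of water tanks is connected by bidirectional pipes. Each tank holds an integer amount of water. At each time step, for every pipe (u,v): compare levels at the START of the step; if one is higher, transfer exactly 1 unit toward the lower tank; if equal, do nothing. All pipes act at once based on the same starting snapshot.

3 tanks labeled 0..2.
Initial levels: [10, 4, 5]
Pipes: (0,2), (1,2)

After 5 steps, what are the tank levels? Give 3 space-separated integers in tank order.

Step 1: flows [0->2,2->1] -> levels [9 5 5]
Step 2: flows [0->2,1=2] -> levels [8 5 6]
Step 3: flows [0->2,2->1] -> levels [7 6 6]
Step 4: flows [0->2,1=2] -> levels [6 6 7]
Step 5: flows [2->0,2->1] -> levels [7 7 5]

Answer: 7 7 5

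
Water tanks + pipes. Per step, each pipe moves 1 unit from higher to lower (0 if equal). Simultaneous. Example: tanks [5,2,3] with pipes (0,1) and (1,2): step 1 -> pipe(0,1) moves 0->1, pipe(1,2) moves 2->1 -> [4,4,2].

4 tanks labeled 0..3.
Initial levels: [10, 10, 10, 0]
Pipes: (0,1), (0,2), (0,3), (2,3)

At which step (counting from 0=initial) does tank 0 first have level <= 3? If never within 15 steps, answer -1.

Step 1: flows [0=1,0=2,0->3,2->3] -> levels [9 10 9 2]
Step 2: flows [1->0,0=2,0->3,2->3] -> levels [9 9 8 4]
Step 3: flows [0=1,0->2,0->3,2->3] -> levels [7 9 8 6]
Step 4: flows [1->0,2->0,0->3,2->3] -> levels [8 8 6 8]
Step 5: flows [0=1,0->2,0=3,3->2] -> levels [7 8 8 7]
Step 6: flows [1->0,2->0,0=3,2->3] -> levels [9 7 6 8]
Step 7: flows [0->1,0->2,0->3,3->2] -> levels [6 8 8 8]
Step 8: flows [1->0,2->0,3->0,2=3] -> levels [9 7 7 7]
Step 9: flows [0->1,0->2,0->3,2=3] -> levels [6 8 8 8]
  -> period-2 cycle (repeats step 7); tank 0 never drops to <=3
Tank 0 never reaches <=3 within 15 steps

Answer: -1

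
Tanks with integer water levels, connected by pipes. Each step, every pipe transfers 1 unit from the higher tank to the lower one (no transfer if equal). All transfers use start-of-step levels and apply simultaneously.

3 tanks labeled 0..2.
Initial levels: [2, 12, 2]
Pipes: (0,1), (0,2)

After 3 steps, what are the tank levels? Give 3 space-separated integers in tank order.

Answer: 4 9 3

Derivation:
Step 1: flows [1->0,0=2] -> levels [3 11 2]
Step 2: flows [1->0,0->2] -> levels [3 10 3]
Step 3: flows [1->0,0=2] -> levels [4 9 3]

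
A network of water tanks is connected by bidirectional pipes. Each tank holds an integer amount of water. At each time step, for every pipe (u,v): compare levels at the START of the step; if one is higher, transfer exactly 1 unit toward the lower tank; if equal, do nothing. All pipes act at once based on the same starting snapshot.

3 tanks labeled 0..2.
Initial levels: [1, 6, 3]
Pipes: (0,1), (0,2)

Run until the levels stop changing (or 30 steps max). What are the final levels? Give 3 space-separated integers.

Step 1: flows [1->0,2->0] -> levels [3 5 2]
Step 2: flows [1->0,0->2] -> levels [3 4 3]
Step 3: flows [1->0,0=2] -> levels [4 3 3]
Step 4: flows [0->1,0->2] -> levels [2 4 4]
Step 5: flows [1->0,2->0] -> levels [4 3 3]
  -> period-2 cycle: step 5 state = step 3 state; never stabilizes
  -> state at step 30: (30-3) mod 2 = 1, same as step 4 -> [2 4 4]

Answer: 2 4 4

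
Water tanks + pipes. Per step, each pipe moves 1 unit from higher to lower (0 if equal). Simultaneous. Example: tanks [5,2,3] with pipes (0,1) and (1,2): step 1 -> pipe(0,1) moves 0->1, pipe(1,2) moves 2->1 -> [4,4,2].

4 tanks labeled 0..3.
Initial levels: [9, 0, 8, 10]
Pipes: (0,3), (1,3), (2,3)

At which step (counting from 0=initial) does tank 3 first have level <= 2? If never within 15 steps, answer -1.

Answer: -1

Derivation:
Step 1: flows [3->0,3->1,3->2] -> levels [10 1 9 7]
Step 2: flows [0->3,3->1,2->3] -> levels [9 2 8 8]
Step 3: flows [0->3,3->1,2=3] -> levels [8 3 8 8]
Step 4: flows [0=3,3->1,2=3] -> levels [8 4 8 7]
Step 5: flows [0->3,3->1,2->3] -> levels [7 5 7 8]
Step 6: flows [3->0,3->1,3->2] -> levels [8 6 8 5]
Step 7: flows [0->3,1->3,2->3] -> levels [7 5 7 8]
  -> period-2 cycle (repeats step 5); tank 3 never drops to <=2
Tank 3 never reaches <=2 within 15 steps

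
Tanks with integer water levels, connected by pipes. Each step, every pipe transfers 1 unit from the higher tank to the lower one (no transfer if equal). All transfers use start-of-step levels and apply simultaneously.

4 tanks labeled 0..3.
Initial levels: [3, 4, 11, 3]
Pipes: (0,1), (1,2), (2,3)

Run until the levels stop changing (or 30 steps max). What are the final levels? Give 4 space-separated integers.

Answer: 6 4 6 5

Derivation:
Step 1: flows [1->0,2->1,2->3] -> levels [4 4 9 4]
Step 2: flows [0=1,2->1,2->3] -> levels [4 5 7 5]
Step 3: flows [1->0,2->1,2->3] -> levels [5 5 5 6]
Step 4: flows [0=1,1=2,3->2] -> levels [5 5 6 5]
Step 5: flows [0=1,2->1,2->3] -> levels [5 6 4 6]
Step 6: flows [1->0,1->2,3->2] -> levels [6 4 6 5]
Step 7: flows [0->1,2->1,2->3] -> levels [5 6 4 6]
  -> period-2 cycle: step 7 state = step 5 state; never stabilizes
  -> state at step 30: (30-5) mod 2 = 1, same as step 6 -> [6 4 6 5]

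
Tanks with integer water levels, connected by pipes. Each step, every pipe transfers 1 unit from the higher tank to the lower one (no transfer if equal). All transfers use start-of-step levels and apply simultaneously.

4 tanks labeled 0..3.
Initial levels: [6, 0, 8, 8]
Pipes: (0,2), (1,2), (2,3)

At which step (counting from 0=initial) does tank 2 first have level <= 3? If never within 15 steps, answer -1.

Answer: -1

Derivation:
Step 1: flows [2->0,2->1,2=3] -> levels [7 1 6 8]
Step 2: flows [0->2,2->1,3->2] -> levels [6 2 7 7]
Step 3: flows [2->0,2->1,2=3] -> levels [7 3 5 7]
Step 4: flows [0->2,2->1,3->2] -> levels [6 4 6 6]
Step 5: flows [0=2,2->1,2=3] -> levels [6 5 5 6]
Step 6: flows [0->2,1=2,3->2] -> levels [5 5 7 5]
Step 7: flows [2->0,2->1,2->3] -> levels [6 6 4 6]
Step 8: flows [0->2,1->2,3->2] -> levels [5 5 7 5]
  -> period-2 cycle (repeats step 6); tank 2 never drops to <=3
Tank 2 never reaches <=3 within 15 steps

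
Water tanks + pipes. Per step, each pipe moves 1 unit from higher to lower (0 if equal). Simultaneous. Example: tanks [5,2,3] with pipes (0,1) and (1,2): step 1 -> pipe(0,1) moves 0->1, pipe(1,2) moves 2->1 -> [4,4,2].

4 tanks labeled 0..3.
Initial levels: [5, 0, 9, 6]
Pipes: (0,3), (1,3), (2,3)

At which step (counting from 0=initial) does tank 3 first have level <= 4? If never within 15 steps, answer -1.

Step 1: flows [3->0,3->1,2->3] -> levels [6 1 8 5]
Step 2: flows [0->3,3->1,2->3] -> levels [5 2 7 6]
Step 3: flows [3->0,3->1,2->3] -> levels [6 3 6 5]
Step 4: flows [0->3,3->1,2->3] -> levels [5 4 5 6]
Step 5: flows [3->0,3->1,3->2] -> levels [6 5 6 3]
Tank 3 first reaches <=4 at step 5

Answer: 5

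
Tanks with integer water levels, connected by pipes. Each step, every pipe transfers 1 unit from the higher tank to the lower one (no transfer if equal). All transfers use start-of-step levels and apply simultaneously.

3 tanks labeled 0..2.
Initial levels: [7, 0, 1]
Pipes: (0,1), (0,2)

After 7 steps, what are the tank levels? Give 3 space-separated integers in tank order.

Step 1: flows [0->1,0->2] -> levels [5 1 2]
Step 2: flows [0->1,0->2] -> levels [3 2 3]
Step 3: flows [0->1,0=2] -> levels [2 3 3]
Step 4: flows [1->0,2->0] -> levels [4 2 2]
Step 5: flows [0->1,0->2] -> levels [2 3 3]
  -> period-2 cycle: step 5 state = step 3 state
  -> state at step 7: (7-3) mod 2 = 0, same as step 3 -> [2 3 3]

Answer: 2 3 3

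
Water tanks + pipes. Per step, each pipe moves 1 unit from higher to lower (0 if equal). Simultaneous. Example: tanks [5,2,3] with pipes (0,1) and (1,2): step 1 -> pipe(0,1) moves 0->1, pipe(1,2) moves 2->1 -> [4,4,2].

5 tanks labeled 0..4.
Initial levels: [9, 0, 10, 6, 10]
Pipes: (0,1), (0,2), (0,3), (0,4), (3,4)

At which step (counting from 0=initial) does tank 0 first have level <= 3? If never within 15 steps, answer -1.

Step 1: flows [0->1,2->0,0->3,4->0,4->3] -> levels [9 1 9 8 8]
Step 2: flows [0->1,0=2,0->3,0->4,3=4] -> levels [6 2 9 9 9]
Step 3: flows [0->1,2->0,3->0,4->0,3=4] -> levels [8 3 8 8 8]
Step 4: flows [0->1,0=2,0=3,0=4,3=4] -> levels [7 4 8 8 8]
Step 5: flows [0->1,2->0,3->0,4->0,3=4] -> levels [9 5 7 7 7]
Step 6: flows [0->1,0->2,0->3,0->4,3=4] -> levels [5 6 8 8 8]
Step 7: flows [1->0,2->0,3->0,4->0,3=4] -> levels [9 5 7 7 7]
  -> period-2 cycle (repeats step 5); tank 0 never drops to <=3
Tank 0 never reaches <=3 within 15 steps

Answer: -1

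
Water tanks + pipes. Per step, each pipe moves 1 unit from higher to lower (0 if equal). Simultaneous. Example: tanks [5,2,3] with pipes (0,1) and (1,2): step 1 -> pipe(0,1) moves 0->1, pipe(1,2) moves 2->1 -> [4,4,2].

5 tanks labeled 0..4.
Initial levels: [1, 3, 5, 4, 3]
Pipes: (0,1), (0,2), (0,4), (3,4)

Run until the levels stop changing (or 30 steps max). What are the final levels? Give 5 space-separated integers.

Answer: 2 3 4 3 4

Derivation:
Step 1: flows [1->0,2->0,4->0,3->4] -> levels [4 2 4 3 3]
Step 2: flows [0->1,0=2,0->4,3=4] -> levels [2 3 4 3 4]
Step 3: flows [1->0,2->0,4->0,4->3] -> levels [5 2 3 4 2]
Step 4: flows [0->1,0->2,0->4,3->4] -> levels [2 3 4 3 4]
  -> period-2 cycle: step 4 state = step 2 state; never stabilizes
  -> state at step 30: (30-2) mod 2 = 0, same as step 2 -> [2 3 4 3 4]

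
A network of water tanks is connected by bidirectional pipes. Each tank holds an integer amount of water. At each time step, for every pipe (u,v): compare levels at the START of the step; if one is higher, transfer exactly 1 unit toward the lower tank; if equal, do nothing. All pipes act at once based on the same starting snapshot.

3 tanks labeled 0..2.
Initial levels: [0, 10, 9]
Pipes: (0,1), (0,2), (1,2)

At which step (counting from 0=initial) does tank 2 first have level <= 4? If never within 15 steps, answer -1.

Step 1: flows [1->0,2->0,1->2] -> levels [2 8 9]
Step 2: flows [1->0,2->0,2->1] -> levels [4 8 7]
Step 3: flows [1->0,2->0,1->2] -> levels [6 6 7]
Step 4: flows [0=1,2->0,2->1] -> levels [7 7 5]
Step 5: flows [0=1,0->2,1->2] -> levels [6 6 7]
  -> period-2 cycle (repeats step 3); tank 2 never drops to <=4
Tank 2 never reaches <=4 within 15 steps

Answer: -1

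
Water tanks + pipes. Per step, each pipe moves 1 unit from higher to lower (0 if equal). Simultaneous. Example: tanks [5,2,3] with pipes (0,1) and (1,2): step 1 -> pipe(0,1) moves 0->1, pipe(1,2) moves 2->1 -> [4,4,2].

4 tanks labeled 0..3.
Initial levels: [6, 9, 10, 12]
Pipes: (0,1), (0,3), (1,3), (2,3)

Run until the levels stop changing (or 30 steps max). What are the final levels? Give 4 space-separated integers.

Answer: 10 9 10 8

Derivation:
Step 1: flows [1->0,3->0,3->1,3->2] -> levels [8 9 11 9]
Step 2: flows [1->0,3->0,1=3,2->3] -> levels [10 8 10 9]
Step 3: flows [0->1,0->3,3->1,2->3] -> levels [8 10 9 10]
Step 4: flows [1->0,3->0,1=3,3->2] -> levels [10 9 10 8]
Step 5: flows [0->1,0->3,1->3,2->3] -> levels [8 9 9 11]
Step 6: flows [1->0,3->0,3->1,3->2] -> levels [10 9 10 8]
  -> period-2 cycle: step 6 state = step 4 state; never stabilizes
  -> state at step 30: (30-4) mod 2 = 0, same as step 4 -> [10 9 10 8]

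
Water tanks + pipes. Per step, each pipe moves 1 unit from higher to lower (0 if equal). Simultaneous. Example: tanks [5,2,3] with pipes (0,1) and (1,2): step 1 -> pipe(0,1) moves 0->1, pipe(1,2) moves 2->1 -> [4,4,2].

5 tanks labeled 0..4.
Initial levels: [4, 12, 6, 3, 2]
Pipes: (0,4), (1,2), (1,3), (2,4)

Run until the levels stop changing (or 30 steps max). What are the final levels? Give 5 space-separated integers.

Step 1: flows [0->4,1->2,1->3,2->4] -> levels [3 10 6 4 4]
Step 2: flows [4->0,1->2,1->3,2->4] -> levels [4 8 6 5 4]
Step 3: flows [0=4,1->2,1->3,2->4] -> levels [4 6 6 6 5]
Step 4: flows [4->0,1=2,1=3,2->4] -> levels [5 6 5 6 5]
Step 5: flows [0=4,1->2,1=3,2=4] -> levels [5 5 6 6 5]
Step 6: flows [0=4,2->1,3->1,2->4] -> levels [5 7 4 5 6]
Step 7: flows [4->0,1->2,1->3,4->2] -> levels [6 5 6 6 4]
Step 8: flows [0->4,2->1,3->1,2->4] -> levels [5 7 4 5 6]
  -> period-2 cycle: step 8 state = step 6 state; never stabilizes
  -> state at step 30: (30-6) mod 2 = 0, same as step 6 -> [5 7 4 5 6]

Answer: 5 7 4 5 6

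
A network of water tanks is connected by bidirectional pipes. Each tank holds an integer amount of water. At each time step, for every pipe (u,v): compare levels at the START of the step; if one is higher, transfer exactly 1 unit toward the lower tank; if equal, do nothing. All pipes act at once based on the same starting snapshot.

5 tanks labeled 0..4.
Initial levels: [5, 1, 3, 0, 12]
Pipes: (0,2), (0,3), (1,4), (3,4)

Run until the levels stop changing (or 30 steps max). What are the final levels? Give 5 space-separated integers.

Step 1: flows [0->2,0->3,4->1,4->3] -> levels [3 2 4 2 10]
Step 2: flows [2->0,0->3,4->1,4->3] -> levels [3 3 3 4 8]
Step 3: flows [0=2,3->0,4->1,4->3] -> levels [4 4 3 4 6]
Step 4: flows [0->2,0=3,4->1,4->3] -> levels [3 5 4 5 4]
Step 5: flows [2->0,3->0,1->4,3->4] -> levels [5 4 3 3 6]
Step 6: flows [0->2,0->3,4->1,4->3] -> levels [3 5 4 5 4]
  -> period-2 cycle: step 6 state = step 4 state; never stabilizes
  -> state at step 30: (30-4) mod 2 = 0, same as step 4 -> [3 5 4 5 4]

Answer: 3 5 4 5 4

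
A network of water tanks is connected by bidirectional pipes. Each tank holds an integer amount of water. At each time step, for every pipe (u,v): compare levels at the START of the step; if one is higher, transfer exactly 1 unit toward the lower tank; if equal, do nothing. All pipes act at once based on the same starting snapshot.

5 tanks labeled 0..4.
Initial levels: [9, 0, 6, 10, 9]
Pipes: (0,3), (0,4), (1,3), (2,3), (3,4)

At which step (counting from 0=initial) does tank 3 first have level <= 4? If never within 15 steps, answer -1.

Step 1: flows [3->0,0=4,3->1,3->2,3->4] -> levels [10 1 7 6 10]
Step 2: flows [0->3,0=4,3->1,2->3,4->3] -> levels [9 2 6 8 9]
Step 3: flows [0->3,0=4,3->1,3->2,4->3] -> levels [8 3 7 8 8]
Step 4: flows [0=3,0=4,3->1,3->2,3=4] -> levels [8 4 8 6 8]
Step 5: flows [0->3,0=4,3->1,2->3,4->3] -> levels [7 5 7 8 7]
Step 6: flows [3->0,0=4,3->1,3->2,3->4] -> levels [8 6 8 4 8]
Tank 3 first reaches <=4 at step 6

Answer: 6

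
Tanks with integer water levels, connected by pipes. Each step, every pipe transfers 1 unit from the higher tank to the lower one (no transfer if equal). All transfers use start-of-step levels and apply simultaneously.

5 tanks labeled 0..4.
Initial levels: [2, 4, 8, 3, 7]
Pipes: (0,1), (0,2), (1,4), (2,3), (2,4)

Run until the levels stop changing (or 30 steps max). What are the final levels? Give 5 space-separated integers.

Answer: 6 3 4 5 6

Derivation:
Step 1: flows [1->0,2->0,4->1,2->3,2->4] -> levels [4 4 5 4 7]
Step 2: flows [0=1,2->0,4->1,2->3,4->2] -> levels [5 5 4 5 5]
Step 3: flows [0=1,0->2,1=4,3->2,4->2] -> levels [4 5 7 4 4]
Step 4: flows [1->0,2->0,1->4,2->3,2->4] -> levels [6 3 4 5 6]
Step 5: flows [0->1,0->2,4->1,3->2,4->2] -> levels [4 5 7 4 4]
  -> period-2 cycle: step 5 state = step 3 state; never stabilizes
  -> state at step 30: (30-3) mod 2 = 1, same as step 4 -> [6 3 4 5 6]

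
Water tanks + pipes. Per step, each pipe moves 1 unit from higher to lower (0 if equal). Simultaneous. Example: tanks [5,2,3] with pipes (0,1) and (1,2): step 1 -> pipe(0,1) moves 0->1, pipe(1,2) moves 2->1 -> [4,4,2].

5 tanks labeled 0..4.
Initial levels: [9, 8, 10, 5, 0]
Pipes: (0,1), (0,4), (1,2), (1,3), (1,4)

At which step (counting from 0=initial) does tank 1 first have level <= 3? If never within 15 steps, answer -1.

Step 1: flows [0->1,0->4,2->1,1->3,1->4] -> levels [7 8 9 6 2]
Step 2: flows [1->0,0->4,2->1,1->3,1->4] -> levels [7 6 8 7 4]
Step 3: flows [0->1,0->4,2->1,3->1,1->4] -> levels [5 8 7 6 6]
Step 4: flows [1->0,4->0,1->2,1->3,1->4] -> levels [7 4 8 7 6]
Step 5: flows [0->1,0->4,2->1,3->1,4->1] -> levels [5 8 7 6 6]
  -> period-2 cycle (repeats step 3); tank 1 never drops to <=3
Tank 1 never reaches <=3 within 15 steps

Answer: -1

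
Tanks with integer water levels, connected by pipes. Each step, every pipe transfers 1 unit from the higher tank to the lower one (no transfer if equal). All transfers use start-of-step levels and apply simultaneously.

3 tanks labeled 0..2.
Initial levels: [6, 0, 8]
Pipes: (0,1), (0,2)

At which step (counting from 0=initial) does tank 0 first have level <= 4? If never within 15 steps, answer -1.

Answer: 5

Derivation:
Step 1: flows [0->1,2->0] -> levels [6 1 7]
Step 2: flows [0->1,2->0] -> levels [6 2 6]
Step 3: flows [0->1,0=2] -> levels [5 3 6]
Step 4: flows [0->1,2->0] -> levels [5 4 5]
Step 5: flows [0->1,0=2] -> levels [4 5 5]
Tank 0 first reaches <=4 at step 5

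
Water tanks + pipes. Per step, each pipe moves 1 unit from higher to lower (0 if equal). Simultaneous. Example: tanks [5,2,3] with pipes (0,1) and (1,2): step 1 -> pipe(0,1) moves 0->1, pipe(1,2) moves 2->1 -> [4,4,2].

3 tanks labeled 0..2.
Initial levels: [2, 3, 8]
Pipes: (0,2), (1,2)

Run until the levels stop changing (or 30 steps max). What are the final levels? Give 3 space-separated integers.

Answer: 5 5 3

Derivation:
Step 1: flows [2->0,2->1] -> levels [3 4 6]
Step 2: flows [2->0,2->1] -> levels [4 5 4]
Step 3: flows [0=2,1->2] -> levels [4 4 5]
Step 4: flows [2->0,2->1] -> levels [5 5 3]
Step 5: flows [0->2,1->2] -> levels [4 4 5]
  -> period-2 cycle: step 5 state = step 3 state; never stabilizes
  -> state at step 30: (30-3) mod 2 = 1, same as step 4 -> [5 5 3]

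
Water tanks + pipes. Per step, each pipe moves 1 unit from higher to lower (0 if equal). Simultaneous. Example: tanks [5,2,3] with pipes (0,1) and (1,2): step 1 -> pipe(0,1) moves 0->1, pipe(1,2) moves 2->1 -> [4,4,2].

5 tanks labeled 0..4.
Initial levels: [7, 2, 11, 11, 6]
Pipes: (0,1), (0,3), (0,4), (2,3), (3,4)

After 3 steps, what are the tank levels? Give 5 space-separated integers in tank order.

Answer: 8 5 9 8 7

Derivation:
Step 1: flows [0->1,3->0,0->4,2=3,3->4] -> levels [6 3 11 9 8]
Step 2: flows [0->1,3->0,4->0,2->3,3->4] -> levels [7 4 10 8 8]
Step 3: flows [0->1,3->0,4->0,2->3,3=4] -> levels [8 5 9 8 7]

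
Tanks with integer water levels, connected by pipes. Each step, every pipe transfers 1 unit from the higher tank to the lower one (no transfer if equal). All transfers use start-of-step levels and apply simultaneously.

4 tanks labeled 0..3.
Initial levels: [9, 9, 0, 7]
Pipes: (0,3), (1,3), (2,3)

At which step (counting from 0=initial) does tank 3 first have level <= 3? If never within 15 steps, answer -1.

Step 1: flows [0->3,1->3,3->2] -> levels [8 8 1 8]
Step 2: flows [0=3,1=3,3->2] -> levels [8 8 2 7]
Step 3: flows [0->3,1->3,3->2] -> levels [7 7 3 8]
Step 4: flows [3->0,3->1,3->2] -> levels [8 8 4 5]
Step 5: flows [0->3,1->3,3->2] -> levels [7 7 5 6]
Step 6: flows [0->3,1->3,3->2] -> levels [6 6 6 7]
Step 7: flows [3->0,3->1,3->2] -> levels [7 7 7 4]
Step 8: flows [0->3,1->3,2->3] -> levels [6 6 6 7]
  -> period-2 cycle (repeats step 6); tank 3 never drops to <=3
Tank 3 never reaches <=3 within 15 steps

Answer: -1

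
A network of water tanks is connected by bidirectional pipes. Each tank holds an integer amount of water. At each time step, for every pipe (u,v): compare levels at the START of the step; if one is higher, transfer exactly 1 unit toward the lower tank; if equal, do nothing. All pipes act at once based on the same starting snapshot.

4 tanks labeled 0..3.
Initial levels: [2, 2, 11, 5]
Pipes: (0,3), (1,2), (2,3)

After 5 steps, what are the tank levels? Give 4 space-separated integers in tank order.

Step 1: flows [3->0,2->1,2->3] -> levels [3 3 9 5]
Step 2: flows [3->0,2->1,2->3] -> levels [4 4 7 5]
Step 3: flows [3->0,2->1,2->3] -> levels [5 5 5 5]
Step 4: flows [0=3,1=2,2=3] -> levels [5 5 5 5]
  -> stable; steps 5..5 unchanged -> [5 5 5 5]

Answer: 5 5 5 5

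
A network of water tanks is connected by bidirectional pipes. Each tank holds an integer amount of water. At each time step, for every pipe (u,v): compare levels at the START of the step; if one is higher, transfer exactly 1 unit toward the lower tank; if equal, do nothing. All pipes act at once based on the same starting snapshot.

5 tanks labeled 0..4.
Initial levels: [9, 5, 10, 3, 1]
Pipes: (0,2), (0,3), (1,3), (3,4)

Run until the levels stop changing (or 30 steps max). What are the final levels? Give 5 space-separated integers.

Answer: 6 4 7 7 4

Derivation:
Step 1: flows [2->0,0->3,1->3,3->4] -> levels [9 4 9 4 2]
Step 2: flows [0=2,0->3,1=3,3->4] -> levels [8 4 9 4 3]
Step 3: flows [2->0,0->3,1=3,3->4] -> levels [8 4 8 4 4]
Step 4: flows [0=2,0->3,1=3,3=4] -> levels [7 4 8 5 4]
Step 5: flows [2->0,0->3,3->1,3->4] -> levels [7 5 7 4 5]
Step 6: flows [0=2,0->3,1->3,4->3] -> levels [6 4 7 7 4]
Step 7: flows [2->0,3->0,3->1,3->4] -> levels [8 5 6 4 5]
Step 8: flows [0->2,0->3,1->3,4->3] -> levels [6 4 7 7 4]
  -> period-2 cycle: step 8 state = step 6 state; never stabilizes
  -> state at step 30: (30-6) mod 2 = 0, same as step 6 -> [6 4 7 7 4]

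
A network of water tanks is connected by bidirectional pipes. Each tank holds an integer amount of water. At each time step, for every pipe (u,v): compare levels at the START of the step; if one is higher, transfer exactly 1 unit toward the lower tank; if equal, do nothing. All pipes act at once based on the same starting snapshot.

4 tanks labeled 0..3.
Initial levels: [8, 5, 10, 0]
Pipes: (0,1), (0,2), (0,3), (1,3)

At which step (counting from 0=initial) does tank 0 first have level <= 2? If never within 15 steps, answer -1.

Answer: -1

Derivation:
Step 1: flows [0->1,2->0,0->3,1->3] -> levels [7 5 9 2]
Step 2: flows [0->1,2->0,0->3,1->3] -> levels [6 5 8 4]
Step 3: flows [0->1,2->0,0->3,1->3] -> levels [5 5 7 6]
Step 4: flows [0=1,2->0,3->0,3->1] -> levels [7 6 6 4]
Step 5: flows [0->1,0->2,0->3,1->3] -> levels [4 6 7 6]
Step 6: flows [1->0,2->0,3->0,1=3] -> levels [7 5 6 5]
Step 7: flows [0->1,0->2,0->3,1=3] -> levels [4 6 7 6]
  -> period-2 cycle (repeats step 5); tank 0 never drops to <=2
Tank 0 never reaches <=2 within 15 steps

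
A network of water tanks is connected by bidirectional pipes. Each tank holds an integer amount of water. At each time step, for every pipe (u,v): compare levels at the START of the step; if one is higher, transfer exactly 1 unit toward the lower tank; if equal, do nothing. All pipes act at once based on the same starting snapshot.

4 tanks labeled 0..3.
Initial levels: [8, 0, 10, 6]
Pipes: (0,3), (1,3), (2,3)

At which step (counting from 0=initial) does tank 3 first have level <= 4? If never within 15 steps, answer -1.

Answer: 6

Derivation:
Step 1: flows [0->3,3->1,2->3] -> levels [7 1 9 7]
Step 2: flows [0=3,3->1,2->3] -> levels [7 2 8 7]
Step 3: flows [0=3,3->1,2->3] -> levels [7 3 7 7]
Step 4: flows [0=3,3->1,2=3] -> levels [7 4 7 6]
Step 5: flows [0->3,3->1,2->3] -> levels [6 5 6 7]
Step 6: flows [3->0,3->1,3->2] -> levels [7 6 7 4]
Tank 3 first reaches <=4 at step 6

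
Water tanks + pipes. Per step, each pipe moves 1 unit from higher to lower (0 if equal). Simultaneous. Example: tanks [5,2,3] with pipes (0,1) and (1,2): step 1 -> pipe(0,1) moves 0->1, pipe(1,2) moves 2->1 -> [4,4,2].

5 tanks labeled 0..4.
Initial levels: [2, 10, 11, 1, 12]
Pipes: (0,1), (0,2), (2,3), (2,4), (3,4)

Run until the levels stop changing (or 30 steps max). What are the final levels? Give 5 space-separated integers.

Answer: 6 8 8 7 7

Derivation:
Step 1: flows [1->0,2->0,2->3,4->2,4->3] -> levels [4 9 10 3 10]
Step 2: flows [1->0,2->0,2->3,2=4,4->3] -> levels [6 8 8 5 9]
Step 3: flows [1->0,2->0,2->3,4->2,4->3] -> levels [8 7 7 7 7]
Step 4: flows [0->1,0->2,2=3,2=4,3=4] -> levels [6 8 8 7 7]
Step 5: flows [1->0,2->0,2->3,2->4,3=4] -> levels [8 7 5 8 8]
Step 6: flows [0->1,0->2,3->2,4->2,3=4] -> levels [6 8 8 7 7]
  -> period-2 cycle: step 6 state = step 4 state; never stabilizes
  -> state at step 30: (30-4) mod 2 = 0, same as step 4 -> [6 8 8 7 7]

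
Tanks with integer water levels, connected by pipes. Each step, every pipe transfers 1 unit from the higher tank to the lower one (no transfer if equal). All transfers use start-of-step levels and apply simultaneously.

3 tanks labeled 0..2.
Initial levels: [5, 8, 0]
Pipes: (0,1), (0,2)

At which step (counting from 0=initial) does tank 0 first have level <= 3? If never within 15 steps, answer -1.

Step 1: flows [1->0,0->2] -> levels [5 7 1]
Step 2: flows [1->0,0->2] -> levels [5 6 2]
Step 3: flows [1->0,0->2] -> levels [5 5 3]
Step 4: flows [0=1,0->2] -> levels [4 5 4]
Step 5: flows [1->0,0=2] -> levels [5 4 4]
Step 6: flows [0->1,0->2] -> levels [3 5 5]
Tank 0 first reaches <=3 at step 6

Answer: 6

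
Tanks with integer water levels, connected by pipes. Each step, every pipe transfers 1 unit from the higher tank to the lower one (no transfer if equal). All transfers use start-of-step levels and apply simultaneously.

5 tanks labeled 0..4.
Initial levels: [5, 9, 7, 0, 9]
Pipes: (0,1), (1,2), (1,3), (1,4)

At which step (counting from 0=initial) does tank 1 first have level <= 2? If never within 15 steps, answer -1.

Answer: -1

Derivation:
Step 1: flows [1->0,1->2,1->3,1=4] -> levels [6 6 8 1 9]
Step 2: flows [0=1,2->1,1->3,4->1] -> levels [6 7 7 2 8]
Step 3: flows [1->0,1=2,1->3,4->1] -> levels [7 6 7 3 7]
Step 4: flows [0->1,2->1,1->3,4->1] -> levels [6 8 6 4 6]
Step 5: flows [1->0,1->2,1->3,1->4] -> levels [7 4 7 5 7]
Step 6: flows [0->1,2->1,3->1,4->1] -> levels [6 8 6 4 6]
  -> period-2 cycle (repeats step 4); tank 1 never drops to <=2
Tank 1 never reaches <=2 within 15 steps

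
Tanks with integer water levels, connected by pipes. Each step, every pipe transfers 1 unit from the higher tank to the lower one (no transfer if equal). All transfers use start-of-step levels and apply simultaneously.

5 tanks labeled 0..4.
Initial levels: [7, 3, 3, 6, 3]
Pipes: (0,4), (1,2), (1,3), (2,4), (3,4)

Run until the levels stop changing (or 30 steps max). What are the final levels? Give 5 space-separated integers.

Answer: 5 3 5 5 4

Derivation:
Step 1: flows [0->4,1=2,3->1,2=4,3->4] -> levels [6 4 3 4 5]
Step 2: flows [0->4,1->2,1=3,4->2,4->3] -> levels [5 3 5 5 4]
Step 3: flows [0->4,2->1,3->1,2->4,3->4] -> levels [4 5 3 3 7]
Step 4: flows [4->0,1->2,1->3,4->2,4->3] -> levels [5 3 5 5 4]
  -> period-2 cycle: step 4 state = step 2 state; never stabilizes
  -> state at step 30: (30-2) mod 2 = 0, same as step 2 -> [5 3 5 5 4]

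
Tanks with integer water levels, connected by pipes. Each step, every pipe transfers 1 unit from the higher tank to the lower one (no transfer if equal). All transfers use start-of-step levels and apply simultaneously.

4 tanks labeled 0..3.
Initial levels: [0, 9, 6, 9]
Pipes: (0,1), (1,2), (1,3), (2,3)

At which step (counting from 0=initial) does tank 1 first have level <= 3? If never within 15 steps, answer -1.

Step 1: flows [1->0,1->2,1=3,3->2] -> levels [1 7 8 8]
Step 2: flows [1->0,2->1,3->1,2=3] -> levels [2 8 7 7]
Step 3: flows [1->0,1->2,1->3,2=3] -> levels [3 5 8 8]
Step 4: flows [1->0,2->1,3->1,2=3] -> levels [4 6 7 7]
Step 5: flows [1->0,2->1,3->1,2=3] -> levels [5 7 6 6]
Step 6: flows [1->0,1->2,1->3,2=3] -> levels [6 4 7 7]
Step 7: flows [0->1,2->1,3->1,2=3] -> levels [5 7 6 6]
  -> period-2 cycle (repeats step 5); tank 1 never drops to <=3
Tank 1 never reaches <=3 within 15 steps

Answer: -1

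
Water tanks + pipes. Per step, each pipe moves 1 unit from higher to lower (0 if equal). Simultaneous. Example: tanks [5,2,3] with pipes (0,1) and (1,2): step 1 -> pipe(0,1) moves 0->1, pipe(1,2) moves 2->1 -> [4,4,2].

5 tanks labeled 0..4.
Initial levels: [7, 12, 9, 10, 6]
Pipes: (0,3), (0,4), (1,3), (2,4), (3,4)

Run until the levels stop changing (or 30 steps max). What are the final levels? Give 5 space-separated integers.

Answer: 10 9 9 9 7

Derivation:
Step 1: flows [3->0,0->4,1->3,2->4,3->4] -> levels [7 11 8 9 9]
Step 2: flows [3->0,4->0,1->3,4->2,3=4] -> levels [9 10 9 9 7]
Step 3: flows [0=3,0->4,1->3,2->4,3->4] -> levels [8 9 8 9 10]
Step 4: flows [3->0,4->0,1=3,4->2,4->3] -> levels [10 9 9 9 7]
Step 5: flows [0->3,0->4,1=3,2->4,3->4] -> levels [8 9 8 9 10]
  -> period-2 cycle: step 5 state = step 3 state; never stabilizes
  -> state at step 30: (30-3) mod 2 = 1, same as step 4 -> [10 9 9 9 7]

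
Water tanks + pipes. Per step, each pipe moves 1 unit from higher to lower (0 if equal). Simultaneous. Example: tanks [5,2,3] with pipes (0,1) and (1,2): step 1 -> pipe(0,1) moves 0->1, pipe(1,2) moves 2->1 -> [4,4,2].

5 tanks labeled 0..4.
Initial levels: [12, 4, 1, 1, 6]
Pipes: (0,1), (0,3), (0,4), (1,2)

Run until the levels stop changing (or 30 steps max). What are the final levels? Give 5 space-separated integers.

Answer: 4 5 4 5 6

Derivation:
Step 1: flows [0->1,0->3,0->4,1->2] -> levels [9 4 2 2 7]
Step 2: flows [0->1,0->3,0->4,1->2] -> levels [6 4 3 3 8]
Step 3: flows [0->1,0->3,4->0,1->2] -> levels [5 4 4 4 7]
Step 4: flows [0->1,0->3,4->0,1=2] -> levels [4 5 4 5 6]
Step 5: flows [1->0,3->0,4->0,1->2] -> levels [7 3 5 4 5]
Step 6: flows [0->1,0->3,0->4,2->1] -> levels [4 5 4 5 6]
  -> period-2 cycle: step 6 state = step 4 state; never stabilizes
  -> state at step 30: (30-4) mod 2 = 0, same as step 4 -> [4 5 4 5 6]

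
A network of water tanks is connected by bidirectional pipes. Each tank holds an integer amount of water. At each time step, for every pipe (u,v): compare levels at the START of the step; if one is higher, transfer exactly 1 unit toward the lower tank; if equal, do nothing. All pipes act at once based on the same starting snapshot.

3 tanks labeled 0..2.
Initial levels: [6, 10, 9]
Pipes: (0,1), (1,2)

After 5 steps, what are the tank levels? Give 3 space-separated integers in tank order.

Step 1: flows [1->0,1->2] -> levels [7 8 10]
Step 2: flows [1->0,2->1] -> levels [8 8 9]
Step 3: flows [0=1,2->1] -> levels [8 9 8]
Step 4: flows [1->0,1->2] -> levels [9 7 9]
Step 5: flows [0->1,2->1] -> levels [8 9 8]

Answer: 8 9 8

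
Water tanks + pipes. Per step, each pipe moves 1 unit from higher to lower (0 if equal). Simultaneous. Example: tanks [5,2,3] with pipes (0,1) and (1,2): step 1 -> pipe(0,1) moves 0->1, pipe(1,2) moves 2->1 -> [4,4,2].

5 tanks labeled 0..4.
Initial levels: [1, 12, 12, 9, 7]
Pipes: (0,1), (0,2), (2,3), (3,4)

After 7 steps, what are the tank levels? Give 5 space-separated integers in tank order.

Step 1: flows [1->0,2->0,2->3,3->4] -> levels [3 11 10 9 8]
Step 2: flows [1->0,2->0,2->3,3->4] -> levels [5 10 8 9 9]
Step 3: flows [1->0,2->0,3->2,3=4] -> levels [7 9 8 8 9]
Step 4: flows [1->0,2->0,2=3,4->3] -> levels [9 8 7 9 8]
Step 5: flows [0->1,0->2,3->2,3->4] -> levels [7 9 9 7 9]
Step 6: flows [1->0,2->0,2->3,4->3] -> levels [9 8 7 9 8]
  -> period-2 cycle: step 6 state = step 4 state
  -> state at step 7: (7-4) mod 2 = 1, same as step 5 -> [7 9 9 7 9]

Answer: 7 9 9 7 9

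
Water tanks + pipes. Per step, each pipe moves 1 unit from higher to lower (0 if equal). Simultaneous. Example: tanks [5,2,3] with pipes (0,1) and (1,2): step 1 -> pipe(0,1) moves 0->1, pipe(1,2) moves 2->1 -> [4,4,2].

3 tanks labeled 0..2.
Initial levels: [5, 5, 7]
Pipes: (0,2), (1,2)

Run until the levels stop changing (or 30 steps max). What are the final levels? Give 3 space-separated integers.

Answer: 5 5 7

Derivation:
Step 1: flows [2->0,2->1] -> levels [6 6 5]
Step 2: flows [0->2,1->2] -> levels [5 5 7]
  -> period-2 cycle: step 2 state = step 0 state; never stabilizes
  -> state at step 30: (30-0) mod 2 = 0, same as step 0 -> [5 5 7]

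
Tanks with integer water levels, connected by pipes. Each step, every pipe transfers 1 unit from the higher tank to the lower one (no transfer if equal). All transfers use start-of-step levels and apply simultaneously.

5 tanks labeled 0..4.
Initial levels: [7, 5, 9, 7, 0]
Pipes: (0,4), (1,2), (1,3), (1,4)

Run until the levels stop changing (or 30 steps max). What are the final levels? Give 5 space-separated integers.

Step 1: flows [0->4,2->1,3->1,1->4] -> levels [6 6 8 6 2]
Step 2: flows [0->4,2->1,1=3,1->4] -> levels [5 6 7 6 4]
Step 3: flows [0->4,2->1,1=3,1->4] -> levels [4 6 6 6 6]
Step 4: flows [4->0,1=2,1=3,1=4] -> levels [5 6 6 6 5]
Step 5: flows [0=4,1=2,1=3,1->4] -> levels [5 5 6 6 6]
Step 6: flows [4->0,2->1,3->1,4->1] -> levels [6 8 5 5 4]
Step 7: flows [0->4,1->2,1->3,1->4] -> levels [5 5 6 6 6]
  -> period-2 cycle: step 7 state = step 5 state; never stabilizes
  -> state at step 30: (30-5) mod 2 = 1, same as step 6 -> [6 8 5 5 4]

Answer: 6 8 5 5 4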